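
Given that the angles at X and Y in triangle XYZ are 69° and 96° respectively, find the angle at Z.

Let angle Z = x. Then 69 + 96 + x = 180.
x = 180 - 165 = 15 degrees.

15 degrees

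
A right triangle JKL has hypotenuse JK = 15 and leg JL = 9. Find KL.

KL = sqrt(15^2 - 9^2) = sqrt(144) = 12

12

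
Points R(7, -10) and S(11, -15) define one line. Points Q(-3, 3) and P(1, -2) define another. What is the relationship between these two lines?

Slope of line 1: m1 = (-15 - -10)/(11 - 7) = -5/4 = -5/4
Slope of line 2: m2 = (-2 - 3)/(1 - -3) = -5/4 = -5/4
Two lines are parallel if and only if they have equal slopes (or both are vertical).
Here m1 = m2 = -5/4, confirming the lines are parallel.

Parallel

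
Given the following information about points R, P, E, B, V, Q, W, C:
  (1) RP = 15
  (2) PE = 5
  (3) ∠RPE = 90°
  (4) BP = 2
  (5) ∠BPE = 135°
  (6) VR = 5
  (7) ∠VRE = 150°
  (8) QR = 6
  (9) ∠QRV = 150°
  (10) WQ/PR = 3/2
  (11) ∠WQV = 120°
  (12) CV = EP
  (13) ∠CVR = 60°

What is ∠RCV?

From the given relations: CV = EP = 5.
Step 1: By the law of cosines on triangle CVR: CR² = 5² + 5² − 2·5·5·cos(60°) = 25, so CR = 5.
Step 2: By the inverse law of cosines on triangle RCV: cos(∠RCV) = (5² + 5² − 5²) / (2·5·5) = 25/50 = 0.5, so ∠RCV = 60°.

Therefore, the measure of angle ∠RCV = 60°.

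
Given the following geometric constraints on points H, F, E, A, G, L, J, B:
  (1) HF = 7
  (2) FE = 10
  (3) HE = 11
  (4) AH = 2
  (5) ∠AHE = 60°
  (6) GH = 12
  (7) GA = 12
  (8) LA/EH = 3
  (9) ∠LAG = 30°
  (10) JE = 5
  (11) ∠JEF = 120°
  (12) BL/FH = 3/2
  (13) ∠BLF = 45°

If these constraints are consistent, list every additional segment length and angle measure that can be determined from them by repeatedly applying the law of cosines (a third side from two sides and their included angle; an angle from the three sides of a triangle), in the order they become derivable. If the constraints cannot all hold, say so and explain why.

The constraints are consistent. Derivable facts, in order:
After 1 step:
- EA = √103
- FJ = 5·√7
- GL ≈ 23.39
- ∠AGH = 9.56°
- ∠AHG = 85.22°
- ∠EFH = 78.46°
- ∠EHF = 62.96°
- ∠FEH = 38.57°
- ∠GAH = 85.22°
After 2 steps:
- ∠AEH = 9.83°
- ∠AGL = 135.14°
- ∠ALG = 14.86°
- ∠EAH = 110.17°
- ∠EFJ = 19.11°
- ∠EJF = 40.89°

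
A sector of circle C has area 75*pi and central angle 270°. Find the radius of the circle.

r² = 360 × 75*pi / (π × 270) = 100, so r = 10.

10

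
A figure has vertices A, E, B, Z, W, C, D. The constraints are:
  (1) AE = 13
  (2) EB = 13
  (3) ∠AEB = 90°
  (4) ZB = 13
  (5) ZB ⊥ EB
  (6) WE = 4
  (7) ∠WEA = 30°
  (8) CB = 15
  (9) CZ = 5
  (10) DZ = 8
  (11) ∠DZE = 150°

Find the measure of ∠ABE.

Step 1: By the law of cosines on triangle BEA: BA² = 13² + 13² − 2·13·13·cos(90°) = 338, so BA = 13·√2.
Step 2: By the inverse law of cosines on triangle ABE: cos(∠ABE) = ((13·√2)² + 13² − 13²) / (2·13·√2·13) = 338/478 = 0.7071, so ∠ABE = 45°.

Therefore, the measure of angle ∠ABE = 45°.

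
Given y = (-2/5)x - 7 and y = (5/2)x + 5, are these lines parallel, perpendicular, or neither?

Slope of line 1: m1 = -2/5
Slope of line 2: m2 = 5/2
m1 * m2 = -1, so perpendicular.

Perpendicular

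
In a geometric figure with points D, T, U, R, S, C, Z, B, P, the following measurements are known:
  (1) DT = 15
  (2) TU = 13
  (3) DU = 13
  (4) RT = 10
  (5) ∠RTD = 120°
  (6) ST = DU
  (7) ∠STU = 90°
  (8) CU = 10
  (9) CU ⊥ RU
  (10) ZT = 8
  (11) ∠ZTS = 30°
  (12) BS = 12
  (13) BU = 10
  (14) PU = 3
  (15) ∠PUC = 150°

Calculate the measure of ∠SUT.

From the given relations: ST = DU = 13.
Step 1: By the law of cosines on triangle UTS: US² = 13² + 13² − 2·13·13·cos(90°) = 338, so US = 13·√2.
Step 2: By the inverse law of cosines on triangle SUT: cos(∠SUT) = ((13·√2)² + 13² − 13²) / (2·13·√2·13) = 338/478 = 0.7071, so ∠SUT = 45°.

Therefore, the measure of angle ∠SUT = 45°.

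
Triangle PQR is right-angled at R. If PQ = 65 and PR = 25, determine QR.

By the Pythagorean theorem: QR^2 = PQ^2 - PR^2
QR^2 = 65^2 - 25^2 = 4225 - 625 = 3600
QR = sqrt(3600) = 60

60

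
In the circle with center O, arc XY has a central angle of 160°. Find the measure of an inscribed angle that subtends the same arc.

An inscribed angle intercepts an arc from a point on the circle, while the central angle intercepts the same arc from the center.
The inscribed angle is always half the central angle: 160° / 2 = 80°.

80°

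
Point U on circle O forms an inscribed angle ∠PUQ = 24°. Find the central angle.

The inscribed angle theorem states that a central angle is always twice any inscribed angle that subtends the same arc.
Since the inscribed angle is 24°, the central angle = 2 × 24° = 48°.

48°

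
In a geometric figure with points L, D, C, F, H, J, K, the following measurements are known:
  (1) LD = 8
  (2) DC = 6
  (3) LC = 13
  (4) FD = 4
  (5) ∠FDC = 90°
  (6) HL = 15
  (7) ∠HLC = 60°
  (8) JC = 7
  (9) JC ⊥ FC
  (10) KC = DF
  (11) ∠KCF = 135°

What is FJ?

Step 1: By the law of cosines on triangle FDC: FC² = 4² + 6² − 2·4·6·cos(90°) = 52, so FC = 2·√13.
Step 2: By the law of cosines on triangle FCJ: FJ² = (2·√13)² + 7² − 2·2·√13·7·cos(90°) = 101, so FJ = √101.

Therefore, the length of FJ = √101.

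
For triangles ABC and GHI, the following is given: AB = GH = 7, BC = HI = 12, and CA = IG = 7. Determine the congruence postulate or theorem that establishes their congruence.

Consider the given information: AB = GH = 7, BC = HI = 12, and CA = IG = 7
This is not SAS or HL: SAS requires two sides and the included angle between them. HL only applies to right triangles with matching hypotenuse and leg.
The correct criterion is SSS. All three pairs of corresponding sides are equal (Side-Side-Side).

SSS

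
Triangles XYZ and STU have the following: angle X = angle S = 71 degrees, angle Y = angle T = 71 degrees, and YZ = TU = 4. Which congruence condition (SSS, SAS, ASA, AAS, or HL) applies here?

Consider the given information: angle X = angle S = 71 degrees, angle Y = angle T = 71 degrees, and YZ = TU = 4
This is not SSS or HL: SSS requires all three pairs of sides, but we don't have that. HL only applies to right triangles with matching hypotenuse and leg.
The correct criterion is AAS. Two pairs of corresponding angles and a non-included side are equal (Angle-Angle-Side).

AAS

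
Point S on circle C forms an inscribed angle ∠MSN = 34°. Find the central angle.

Central angle = 2 × 34° = 68° (inscribed angle theorem).

68°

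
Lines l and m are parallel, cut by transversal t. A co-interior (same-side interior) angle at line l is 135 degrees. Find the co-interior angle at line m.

Co-interior angles sum to 180: 180 - 135 = 45 degrees.

45 degrees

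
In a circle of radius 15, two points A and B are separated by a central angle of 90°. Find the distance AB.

Chord length = 2r sin(θ/2)
= 2 × 15 × sin(90°/2)
= 2 × 15 × sin(45°)
= 15*sqrt(2)

15*sqrt(2)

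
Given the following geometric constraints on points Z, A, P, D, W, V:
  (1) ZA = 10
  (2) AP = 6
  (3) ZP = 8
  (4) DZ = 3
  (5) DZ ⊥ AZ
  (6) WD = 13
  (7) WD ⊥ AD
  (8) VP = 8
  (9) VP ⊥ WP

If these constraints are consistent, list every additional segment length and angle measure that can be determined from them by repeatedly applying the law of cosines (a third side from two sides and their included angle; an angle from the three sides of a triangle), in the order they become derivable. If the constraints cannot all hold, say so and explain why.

The constraints are consistent. Derivable facts, in order:
After 1 step:
- AD = √109
- ∠APZ = 90°
- ∠AZP = 36.87°
- ∠PAZ = 53.13°
After 2 steps:
- AW ≈ 16.67
- ∠ADZ = 73.3°
- ∠DAZ = 16.7°
After 3 steps:
- ∠AWD = 38.77°
- ∠DAW = 51.23°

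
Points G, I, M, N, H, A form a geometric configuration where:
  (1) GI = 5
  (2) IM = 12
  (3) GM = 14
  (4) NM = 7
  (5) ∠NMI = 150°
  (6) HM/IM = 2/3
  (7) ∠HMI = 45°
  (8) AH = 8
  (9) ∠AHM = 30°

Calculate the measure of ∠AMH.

From the given relations: HM = 2/3·IM = 2/3·12 = 8.
Step 1: By the law of cosines on triangle MHA: MA² = 8² + 8² − 2·8·8·cos(30°) = 17.15, so MA ≈ 4.14.
Step 2: By the inverse law of cosines on triangle AMH: cos(∠AMH) = (4.14² + 8² − 8²) / (2·4.14·8) = 17.15/66.26 = 0.2588, so ∠AMH = 75°.

Therefore, the measure of angle ∠AMH = 75°.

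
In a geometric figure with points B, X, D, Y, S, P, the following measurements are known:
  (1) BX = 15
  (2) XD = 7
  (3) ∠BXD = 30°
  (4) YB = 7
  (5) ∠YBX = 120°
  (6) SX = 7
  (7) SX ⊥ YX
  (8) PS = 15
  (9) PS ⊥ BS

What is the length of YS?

Step 1: By the law of cosines on triangle XBY: XY² = 15² + 7² − 2·15·7·cos(120°) = 379, so XY ≈ 19.47.
Step 2: By the law of cosines on triangle YXS: YS² = 19.47² + 7² − 2·19.47·7·cos(90°) = 428, so YS = 2·√107.

Therefore, the length of YS = 2·√107.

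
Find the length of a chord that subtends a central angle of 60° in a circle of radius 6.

Drop a perpendicular from the center to the chord, bisecting both the chord and the central angle.
Each half-chord = r sin(θ/2) = 6 sin(30°).
The full chord = 2 × 6 × sin(30°) = 6.

6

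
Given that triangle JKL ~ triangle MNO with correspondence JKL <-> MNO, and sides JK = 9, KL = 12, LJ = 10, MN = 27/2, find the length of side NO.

k = 27/2/9 = 3/2. NO = 3/2 * 12 = 18.

18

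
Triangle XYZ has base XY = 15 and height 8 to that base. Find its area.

Area = (1/2)(15)(8) = 60

60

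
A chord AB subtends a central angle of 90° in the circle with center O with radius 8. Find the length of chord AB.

Drop a perpendicular from the center to the chord, bisecting both the chord and the central angle.
Each half-chord = r sin(θ/2) = 8 sin(45°).
The full chord = 2 × 8 × sin(45°) = 8*sqrt(2).

8*sqrt(2)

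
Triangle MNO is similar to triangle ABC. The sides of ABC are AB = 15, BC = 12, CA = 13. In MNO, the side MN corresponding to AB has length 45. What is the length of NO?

Similar triangles have proportional sides. Setting up the proportion:
MN / AB = NO / BC
45 / 15 = NO / 12
NO = 12 * 45 / 15 = 36.

36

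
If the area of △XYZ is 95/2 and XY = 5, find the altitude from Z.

height = 2 * 95/2 / 5 = 19

19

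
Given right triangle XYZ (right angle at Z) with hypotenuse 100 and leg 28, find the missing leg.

Rearranging the Pythagorean theorem to solve for the unknown leg:
leg^2 = hypotenuse^2 - known_leg^2 = 10000 - 784 = 9216
leg = sqrt(9216) = 96.

96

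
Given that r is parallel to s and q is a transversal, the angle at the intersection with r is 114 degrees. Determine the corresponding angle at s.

When a transversal crosses parallel lines, angles in the same position at each intersection are called corresponding angles.
These are always equal, so the answer is 114 degrees.

114 degrees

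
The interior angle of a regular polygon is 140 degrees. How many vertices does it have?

The exterior angle is the supplement of the interior angle: 180 - 140 = 40 degrees.
Since the exterior angles of any convex polygon sum to 360 degrees, the number of sides is 360 / 40 = 9.

9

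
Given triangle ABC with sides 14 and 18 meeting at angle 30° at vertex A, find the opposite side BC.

By the law of cosines: BC^2 = AB^2 + AC^2 - 2*AB*AC*cos(A)
BC^2 = 14^2 + 18^2 - 2*14*18*cos(30°)
BC^2 = 196 + 324 - 504*(sqrt(3)/2)
BC^2 = 520 - 252*sqrt(3)
BC = 2*sqrt(130 - 63*sqrt(3))

2*sqrt(130 - 63*sqrt(3))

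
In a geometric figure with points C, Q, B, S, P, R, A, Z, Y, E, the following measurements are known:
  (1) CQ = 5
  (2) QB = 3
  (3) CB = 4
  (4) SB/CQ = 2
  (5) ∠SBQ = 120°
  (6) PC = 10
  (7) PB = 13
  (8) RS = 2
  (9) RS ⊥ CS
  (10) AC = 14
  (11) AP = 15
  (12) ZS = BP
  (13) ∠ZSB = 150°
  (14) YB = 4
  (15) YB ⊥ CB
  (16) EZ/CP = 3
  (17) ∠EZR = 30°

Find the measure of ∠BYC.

Step 1: By the law of cosines on triangle YBC: YC² = 4² + 4² − 2·4·4·cos(90°) = 32, so YC = 4·√2.
Step 2: By the inverse law of cosines on triangle BYC: cos(∠BYC) = (4² + (4·√2)² − 4²) / (2·4·4·√2) = 32/45.25 = 0.7071, so ∠BYC = 45°.

Therefore, the measure of angle ∠BYC = 45°.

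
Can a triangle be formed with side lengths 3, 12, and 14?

Check all three triangle inequalities:
3 + 12 = 15 > 14 ✓
3 + 14 = 17 > 12 ✓
12 + 14 = 26 > 3 ✓
All conditions hold, so these sides form a valid triangle.

Yes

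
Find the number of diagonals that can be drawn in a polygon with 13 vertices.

The number of diagonals in an n-gon is n(n - 3)/2.
For n = 13: 13(13 - 3)/2 = 13 × 10 / 2 = 65.

65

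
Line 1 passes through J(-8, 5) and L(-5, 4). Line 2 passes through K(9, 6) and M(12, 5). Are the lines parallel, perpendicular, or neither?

Slope of line 1: m1 = (4 - 5)/(-5 - -8) = -1/3 = -1/3
Slope of line 2: m2 = (5 - 6)/(12 - 9) = -1/3 = -1/3
Two lines are parallel if and only if they have equal slopes (or both are vertical).
Here m1 = m2 = -1/3, confirming the lines are parallel.

Parallel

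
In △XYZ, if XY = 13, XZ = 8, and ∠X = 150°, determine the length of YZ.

Law of cosines: YZ^2 = 13^2 + 8^2 - 2(13)(8)cos(150°) = 104*sqrt(3) + 233, so YZ = sqrt(104*sqrt(3) + 233).

sqrt(104*sqrt(3) + 233)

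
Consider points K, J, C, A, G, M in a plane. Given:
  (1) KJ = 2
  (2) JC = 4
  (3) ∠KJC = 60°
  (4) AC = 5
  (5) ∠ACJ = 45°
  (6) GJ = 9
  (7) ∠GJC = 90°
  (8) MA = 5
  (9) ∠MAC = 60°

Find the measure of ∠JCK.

Step 1: By the law of cosines on triangle CJK: CK² = 4² + 2² − 2·4·2·cos(60°) = 12, so CK = 2·√3.
Step 2: By the inverse law of cosines on triangle JCK: cos(∠JCK) = (4² + (2·√3)² − 2²) / (2·4·2·√3) = 24/27.71 = 0.866, so ∠JCK = 30°.

Therefore, the measure of angle ∠JCK = 30°.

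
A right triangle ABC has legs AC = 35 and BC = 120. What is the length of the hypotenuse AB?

In a right triangle, the square of the hypotenuse equals the sum of the squares of the two legs.
The legs are 35 and 120, so the hypotenuse = sqrt(1225 + 14400) = sqrt(15625) = 125.

125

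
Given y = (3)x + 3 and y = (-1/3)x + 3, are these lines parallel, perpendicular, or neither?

Slope of line 1: m1 = 3
Slope of line 2: m2 = -1/3
m1 * m2 = -1, so perpendicular.

Perpendicular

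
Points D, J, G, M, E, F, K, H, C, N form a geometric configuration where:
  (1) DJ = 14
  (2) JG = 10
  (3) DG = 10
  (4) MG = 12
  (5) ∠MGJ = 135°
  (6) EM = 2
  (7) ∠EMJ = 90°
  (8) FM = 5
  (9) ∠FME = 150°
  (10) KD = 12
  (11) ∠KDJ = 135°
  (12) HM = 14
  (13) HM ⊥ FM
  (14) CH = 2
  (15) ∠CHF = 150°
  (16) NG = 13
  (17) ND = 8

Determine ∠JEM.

Step 1: By the law of cosines on triangle JGM: JM² = 10² + 12² − 2·10·12·cos(135°) = 413.71, so JM ≈ 20.34.
Step 2: By the law of cosines on triangle EMJ: EJ² = 2² + 20.34² − 2·2·20.34·cos(90°) = 417.71, so EJ ≈ 20.44.
Step 3: By the inverse law of cosines on triangle JEM: cos(∠JEM) = (20.44² + 2² − 20.34²) / (2·20.44·2) = 8/81.75 = 0.0979, so ∠JEM = 84.38°.

Therefore, the measure of angle ∠JEM = 84.38°.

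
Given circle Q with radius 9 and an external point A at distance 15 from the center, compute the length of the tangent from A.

Let T be the point of tangency. Then QT ⊥ AT (radius ⊥ tangent).
In right triangle QTA: QA² = QT² + AT²
15² = 9² + AT²
AT² = 144, AT = 12

12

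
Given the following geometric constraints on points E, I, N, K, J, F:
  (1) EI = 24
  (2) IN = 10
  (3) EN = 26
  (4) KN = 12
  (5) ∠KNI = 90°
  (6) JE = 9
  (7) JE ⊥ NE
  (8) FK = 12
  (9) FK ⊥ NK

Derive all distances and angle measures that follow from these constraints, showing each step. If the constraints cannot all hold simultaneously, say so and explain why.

The constraints are consistent.

Step 1: From IN = 10, NK = 12, and ∠INK = 90°, by the law of cosines:
  IK² = IN² + NK² - 2·IN·NK·cos(90°) = 100 + 144 - 0 = 244
  IK = 2·√61

Step 2: From NE = 26, EJ = 9, and ∠NEJ = 90°, by the law of cosines:
  NJ² = NE² + EJ² - 2·NE·EJ·cos(90°) = 676 + 81 - 0 = 757
  NJ ≈ 27.51

Step 3: From NK = 12, KF = 12, and ∠NKF = 90°, by the law of cosines:
  NF² = NK² + KF² - 2·NK·KF·cos(90°) = 144 + 144 - 0 = 288
  NF = 12·√2

Step 4: From EI = 24, EN = 26, IN = 10, by the inverse law of cosines:
  cos(∠IEN) = (EI² + EN² - IN²) / (2·EI·EN)
  ∠IEN = 22.62°

Step 5: From IE = 24, IN = 10, EN = 26, by the inverse law of cosines:
  cos(∠EIN) = (IE² + IN² - EN²) / (2·IE·IN)
  ∠EIN = 90°

Step 6: From NE = 26, NI = 10, EI = 24, by the inverse law of cosines:
  cos(∠ENI) = (NE² + NI² - EI²) / (2·NE·NI)
  ∠ENI = 67.38°

Step 7: From IK = 2·√61, IN = 10, KN = 12, by the inverse law of cosines:
  cos(∠KIN) = (IK² + IN² - KN²) / (2·IK·IN)
  ∠KIN = 50.19°

Step 8: From NE = 26, NJ = 27.51, EJ = 9, by the inverse law of cosines:
  cos(∠ENJ) = (NE² + NJ² - EJ²) / (2·NE·NJ)
  ∠ENJ = 19.09°

Step 9: From NF = 12·√2, NK = 12, FK = 12, by the inverse law of cosines:
  cos(∠FNK) = (NF² + NK² - FK²) / (2·NF·NK)
  ∠FNK = 45°

Step 10: From KI = 2·√61, KN = 12, IN = 10, by the inverse law of cosines:
  cos(∠IKN) = (KI² + KN² - IN²) / (2·KI·KN)
  ∠IKN = 39.81°

Step 11: From JE = 9, JN = 27.51, EN = 26, by the inverse law of cosines:
  cos(∠EJN) = (JE² + JN² - EN²) / (2·JE·JN)
  ∠EJN = 70.91°

Step 12: From FK = 12, FN = 12·√2, KN = 12, by the inverse law of cosines:
  cos(∠KFN) = (FK² + FN² - KN²) / (2·FK·FN)
  ∠KFN = 45°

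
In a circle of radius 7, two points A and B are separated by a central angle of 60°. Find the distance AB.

Drop a perpendicular from the center to the chord, bisecting both the chord and the central angle.
Each half-chord = r sin(θ/2) = 7 sin(30°).
The full chord = 2 × 7 × sin(30°) = 7.

7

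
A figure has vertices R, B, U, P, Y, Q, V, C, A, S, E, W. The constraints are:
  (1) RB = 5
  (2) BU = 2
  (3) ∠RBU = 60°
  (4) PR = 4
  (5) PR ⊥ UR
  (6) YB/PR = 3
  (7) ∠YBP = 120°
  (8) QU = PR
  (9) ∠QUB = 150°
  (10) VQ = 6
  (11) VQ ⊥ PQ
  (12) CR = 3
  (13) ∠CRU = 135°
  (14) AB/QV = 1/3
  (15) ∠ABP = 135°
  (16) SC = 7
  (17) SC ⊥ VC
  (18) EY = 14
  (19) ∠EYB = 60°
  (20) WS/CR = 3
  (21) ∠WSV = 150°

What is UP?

Step 1: By the law of cosines on triangle UBR: UR² = 2² + 5² − 2·2·5·cos(60°) = 19, so UR = √19.
Step 2: By the law of cosines on triangle URP: UP² = √19² + 4² − 2·√19·4·cos(90°) = 35, so UP = √35.

Therefore, the length of UP = √35.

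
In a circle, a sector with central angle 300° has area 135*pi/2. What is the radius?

r² = 360 × 135*pi/2 / (π × 300) = 81, so r = 9.

9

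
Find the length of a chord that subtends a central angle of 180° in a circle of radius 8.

Chord = 2(8) sin(90°) = 16

16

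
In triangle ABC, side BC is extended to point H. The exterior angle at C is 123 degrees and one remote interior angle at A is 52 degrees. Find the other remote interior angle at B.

angle B = 123 - 52 = 71 degrees (exterior angle theorem).

71 degrees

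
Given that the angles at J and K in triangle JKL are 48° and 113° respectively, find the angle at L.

The interior angles sum to 180°: angle L = 180 - 48 - 113 = 19°.
The triangle is obtuse (angles 48°, 113°, 19°).

19 degrees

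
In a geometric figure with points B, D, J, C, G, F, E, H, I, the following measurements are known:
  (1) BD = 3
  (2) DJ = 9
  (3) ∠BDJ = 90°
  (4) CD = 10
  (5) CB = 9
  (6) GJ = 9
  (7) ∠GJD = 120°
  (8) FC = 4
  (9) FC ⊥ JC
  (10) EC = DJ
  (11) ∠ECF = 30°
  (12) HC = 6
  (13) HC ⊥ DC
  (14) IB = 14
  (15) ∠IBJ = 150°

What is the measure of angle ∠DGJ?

Step 1: By the law of cosines on triangle GJD: GD² = 9² + 9² − 2·9·9·cos(120°) = 243, so GD = 9·√3.
Step 2: By the inverse law of cosines on triangle DGJ: cos(∠DGJ) = ((9·√3)² + 9² − 9²) / (2·9·√3·9) = 243/280.59 = 0.866, so ∠DGJ = 30°.

Therefore, the measure of angle ∠DGJ = 30°.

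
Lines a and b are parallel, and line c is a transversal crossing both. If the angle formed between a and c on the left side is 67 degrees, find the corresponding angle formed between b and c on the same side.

Corresponding angles formed by parallel lines and a transversal are equal.
The given angle is 67 degrees.
The corresponding angle = 67 degrees.

67 degrees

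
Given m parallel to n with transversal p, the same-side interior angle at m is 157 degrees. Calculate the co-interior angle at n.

Co-interior angles sum to 180: 180 - 157 = 23 degrees.

23 degrees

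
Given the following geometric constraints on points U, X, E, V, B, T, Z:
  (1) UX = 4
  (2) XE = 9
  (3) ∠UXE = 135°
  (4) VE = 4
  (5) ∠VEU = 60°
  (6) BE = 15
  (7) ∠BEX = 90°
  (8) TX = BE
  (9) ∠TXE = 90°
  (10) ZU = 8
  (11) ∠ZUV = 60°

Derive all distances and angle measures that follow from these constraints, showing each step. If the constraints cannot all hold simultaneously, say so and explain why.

The constraints are consistent.

From the given relations:
  TX = BE = 15

Step 1: From UX = 4, XE = 9, and ∠UXE = 135°, by the law of cosines:
  UE² = UX² + XE² - 2·UX·XE·cos(135°) = 16 + 81 + 50.91 = 147.9
  UE ≈ 12.16

Step 2: From XE = 9, EB = 15, and ∠XEB = 90°, by the law of cosines:
  XB² = XE² + EB² - 2·XE·EB·cos(90°) = 81 + 225 - 0 = 306
  XB = 3·√34

Step 3: From EX = 9, XT = 15, and ∠EXT = 90°, by the law of cosines:
  ET² = EX² + XT² - 2·EX·XT·cos(90°) = 81 + 225 - 0 = 306
  ET = 3·√34

Step 4: From UE = 12.16, EV = 4, and ∠UEV = 60°, by the law of cosines:
  UV² = UE² + EV² - 2·UE·EV·cos(60°) = 147.9 + 16 - 48.65 = 115.3
  UV ≈ 10.74

Step 5: From UE = 12.16, UX = 4, EX = 9, by the inverse law of cosines:
  cos(∠EUX) = (UE² + UX² - EX²) / (2·UE·UX)
  ∠EUX = 31.55°

Step 6: From XB = 3·√34, XE = 9, BE = 15, by the inverse law of cosines:
  cos(∠BXE) = (XB² + XE² - BE²) / (2·XB·XE)
  ∠BXE = 59.04°

Step 7: From ET = 3·√34, EX = 9, TX = 15, by the inverse law of cosines:
  cos(∠TEX) = (ET² + EX² - TX²) / (2·ET·EX)
  ∠TEX = 59.04°

Step 8: From EU = 12.16, EX = 9, UX = 4, by the inverse law of cosines:
  cos(∠UEX) = (EU² + EX² - UX²) / (2·EU·EX)
  ∠UEX = 13.45°

Step 9: From BE = 15, BX = 3·√34, EX = 9, by the inverse law of cosines:
  cos(∠EBX) = (BE² + BX² - EX²) / (2·BE·BX)
  ∠EBX = 30.96°

Step 10: From TE = 3·√34, TX = 15, EX = 9, by the inverse law of cosines:
  cos(∠ETX) = (TE² + TX² - EX²) / (2·TE·TX)
  ∠ETX = 30.96°

Step 11: From VU = 10.74, UZ = 8, and ∠VUZ = 60°, by the law of cosines:
  VZ² = VU² + UZ² - 2·VU·UZ·cos(60°) = 115.3 + 64 - 85.89 = 93.38
  VZ ≈ 9.66

Step 12: From UE = 12.16, UV = 10.74, EV = 4, by the inverse law of cosines:
  cos(∠EUV) = (UE² + UV² - EV²) / (2·UE·UV)
  ∠EUV = 18.82°

Step 13: From VE = 4, VU = 10.74, EU = 12.16, by the inverse law of cosines:
  cos(∠EVU) = (VE² + VU² - EU²) / (2·VE·VU)
  ∠EVU = 101.18°

Step 14: From VU = 10.74, VZ = 9.66, UZ = 8, by the inverse law of cosines:
  cos(∠UVZ) = (VU² + VZ² - UZ²) / (2·VU·VZ)
  ∠UVZ = 45.81°

Step 15: From ZU = 8, ZV = 9.66, UV = 10.74, by the inverse law of cosines:
  cos(∠UZV) = (ZU² + ZV² - UV²) / (2·ZU·ZV)
  ∠UZV = 74.19°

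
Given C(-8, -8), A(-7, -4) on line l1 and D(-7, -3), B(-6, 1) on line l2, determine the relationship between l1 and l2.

Slope of line 1: m1 = (-4 - -8)/(-7 - -8) = 4/1 = 4
Slope of line 2: m2 = (1 - -3)/(-6 - -7) = 4/1 = 4
m1 = m2, so the lines are parallel.

Parallel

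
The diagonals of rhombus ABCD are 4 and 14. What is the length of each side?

Half-diagonals are 2 and 7. side = sqrt(2^2 + 7^2) = sqrt(53)

sqrt(53)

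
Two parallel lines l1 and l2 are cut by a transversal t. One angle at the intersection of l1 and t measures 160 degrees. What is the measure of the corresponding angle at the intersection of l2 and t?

Corresponding angles are equal: 160 degrees.

160 degrees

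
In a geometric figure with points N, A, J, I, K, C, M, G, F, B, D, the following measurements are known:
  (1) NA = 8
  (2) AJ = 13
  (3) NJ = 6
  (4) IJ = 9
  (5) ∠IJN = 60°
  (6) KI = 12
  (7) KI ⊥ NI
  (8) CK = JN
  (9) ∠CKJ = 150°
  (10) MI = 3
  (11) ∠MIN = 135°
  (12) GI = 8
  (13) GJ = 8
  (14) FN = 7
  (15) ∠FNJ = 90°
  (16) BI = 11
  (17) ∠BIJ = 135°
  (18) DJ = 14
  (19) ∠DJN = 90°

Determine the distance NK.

Step 1: By the law of cosines on triangle NJI: NI² = 6² + 9² − 2·6·9·cos(60°) = 63, so NI = 3·√7.
Step 2: By the law of cosines on triangle NIK: NK² = (3·√7)² + 12² − 2·3·√7·12·cos(90°) = 207, so NK = 3·√23.

Therefore, the length of NK = 3·√23.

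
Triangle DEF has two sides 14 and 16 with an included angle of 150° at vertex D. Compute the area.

When two sides and the included angle are known, the area formula is (1/2)ab sin(C).
The height from one side to the opposite vertex is 16 sin(150°) = 8.
Area = (1/2) * 14 * 8 = 56.

56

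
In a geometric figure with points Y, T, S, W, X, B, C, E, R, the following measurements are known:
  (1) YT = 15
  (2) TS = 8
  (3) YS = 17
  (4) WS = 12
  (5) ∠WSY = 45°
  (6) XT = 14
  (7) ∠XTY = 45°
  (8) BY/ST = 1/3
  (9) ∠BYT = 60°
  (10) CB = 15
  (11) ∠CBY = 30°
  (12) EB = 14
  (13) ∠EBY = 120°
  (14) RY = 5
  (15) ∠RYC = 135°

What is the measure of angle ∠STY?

Step 1: By the inverse law of cosines on triangle STY: cos(∠STY) = (8² + 15² − 17²) / (2·8·15) = 0/240 = 0, so ∠STY = 90°.

Therefore, the measure of angle ∠STY = 90°.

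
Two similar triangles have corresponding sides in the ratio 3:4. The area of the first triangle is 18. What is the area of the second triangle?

For similar figures, the area ratio equals the square of the side ratio.
Side ratio (the first triangle to the second triangle) = 3:4, so area ratio = 3^2:4^2 = 9:16.
If the area of the first triangle is 18, then the area of the second triangle = 18 * (16/9) = 32.

32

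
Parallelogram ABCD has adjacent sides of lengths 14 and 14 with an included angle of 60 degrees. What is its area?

Area = a * b * sin(theta)
Area = 14 * 14 * sin(60 degrees)
Area = 196 * sqrt(3)/2
Area = 98*sqrt(3)

98*sqrt(3)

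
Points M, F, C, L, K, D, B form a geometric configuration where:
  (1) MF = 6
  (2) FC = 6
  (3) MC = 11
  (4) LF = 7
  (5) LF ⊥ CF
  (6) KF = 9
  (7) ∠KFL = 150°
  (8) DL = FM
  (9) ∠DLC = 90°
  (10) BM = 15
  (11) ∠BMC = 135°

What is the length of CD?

From the given relations: DL = FM = 6.
Step 1: By the law of cosines on triangle LFC: LC² = 7² + 6² − 2·7·6·cos(90°) = 85, so LC = √85.
Step 2: By the law of cosines on triangle CLD: CD² = √85² + 6² − 2·√85·6·cos(90°) = 121, so CD = 11.

Therefore, the length of CD = 11.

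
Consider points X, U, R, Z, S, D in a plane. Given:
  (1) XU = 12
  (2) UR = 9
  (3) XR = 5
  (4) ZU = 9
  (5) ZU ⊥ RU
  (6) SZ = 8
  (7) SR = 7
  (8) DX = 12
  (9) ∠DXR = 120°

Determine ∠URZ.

Step 1: By the law of cosines on triangle RUZ: RZ² = 9² + 9² − 2·9·9·cos(90°) = 162, so RZ = 9·√2.
Step 2: By the inverse law of cosines on triangle URZ: cos(∠URZ) = (9² + (9·√2)² − 9²) / (2·9·9·√2) = 162/229.1 = 0.7071, so ∠URZ = 45°.

Therefore, the measure of angle ∠URZ = 45°.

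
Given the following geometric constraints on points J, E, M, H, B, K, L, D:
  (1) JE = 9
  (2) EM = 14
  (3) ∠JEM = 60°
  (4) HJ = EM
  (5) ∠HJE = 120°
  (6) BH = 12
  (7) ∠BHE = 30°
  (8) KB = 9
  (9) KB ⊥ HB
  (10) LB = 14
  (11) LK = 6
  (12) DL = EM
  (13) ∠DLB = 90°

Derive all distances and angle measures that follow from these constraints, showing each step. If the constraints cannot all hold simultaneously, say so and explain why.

The constraints are consistent.

From the given relations:
  HJ = EM = 14
  DL = EM = 14

Step 1: From JE = 9, EM = 14, and ∠JEM = 60°, by the law of cosines:
  JM² = JE² + EM² - 2·JE·EM·cos(60°) = 81 + 196 - 126 = 151
  JM = √151

Step 2: From EJ = 9, JH = 14, and ∠EJH = 120°, by the law of cosines:
  EH² = EJ² + JH² - 2·EJ·JH·cos(120°) = 81 + 196 + 126 = 403
  EH ≈ 20.07

Step 3: From HB = 12, BK = 9, and ∠HBK = 90°, by the law of cosines:
  HK² = HB² + BK² - 2·HB·BK·cos(90°) = 144 + 81 - 0 = 225
  HK = 15

Step 4: From BL = 14, LD = 14, and ∠BLD = 90°, by the law of cosines:
  BD² = BL² + LD² - 2·BL·LD·cos(90°) = 196 + 196 - 0 = 392
  BD = 14·√2

Step 5: From BK = 9, BL = 14, KL = 6, by the inverse law of cosines:
  cos(∠KBL) = (BK² + BL² - KL²) / (2·BK·BL)
  ∠KBL = 16.99°

Step 6: From KB = 9, KL = 6, BL = 14, by the inverse law of cosines:
  cos(∠BKL) = (KB² + KL² - BL²) / (2·KB·KL)
  ∠BKL = 137.01°

Step 7: From LB = 14, LK = 6, BK = 9, by the inverse law of cosines:
  cos(∠BLK) = (LB² + LK² - BK²) / (2·LB·LK)
  ∠BLK = 26°

Step 8: From EH = 20.07, HB = 12, and ∠EHB = 30°, by the law of cosines:
  EB² = EH² + HB² - 2·EH·HB·cos(30°) = 403 + 144 - 417.2 = 129.8
  EB ≈ 11.39

Step 9: From JE = 9, JM = √151, EM = 14, by the inverse law of cosines:
  cos(∠EJM) = (JE² + JM² - EM²) / (2·JE·JM)
  ∠EJM = 80.63°

Step 10: From EH = 20.07, EJ = 9, HJ = 14, by the inverse law of cosines:
  cos(∠HEJ) = (EH² + EJ² - HJ²) / (2·EH·EJ)
  ∠HEJ = 37.15°

Step 11: From ME = 14, MJ = √151, EJ = 9, by the inverse law of cosines:
  cos(∠EMJ) = (ME² + MJ² - EJ²) / (2·ME·MJ)
  ∠EMJ = 39.37°

Step 12: From HB = 12, HK = 15, BK = 9, by the inverse law of cosines:
  cos(∠BHK) = (HB² + HK² - BK²) / (2·HB·HK)
  ∠BHK = 36.87°

Step 13: From HE = 20.07, HJ = 14, EJ = 9, by the inverse law of cosines:
  cos(∠EHJ) = (HE² + HJ² - EJ²) / (2·HE·HJ)
  ∠EHJ = 22.85°

Step 14: From BD = 14·√2, BL = 14, DL = 14, by the inverse law of cosines:
  cos(∠DBL) = (BD² + BL² - DL²) / (2·BD·BL)
  ∠DBL = 45°

Step 15: From KB = 9, KH = 15, BH = 12, by the inverse law of cosines:
  cos(∠BKH) = (KB² + KH² - BH²) / (2·KB·KH)
  ∠BKH = 53.13°

Step 16: From DB = 14·√2, DL = 14, BL = 14, by the inverse law of cosines:
  cos(∠BDL) = (DB² + DL² - BL²) / (2·DB·DL)
  ∠BDL = 45°

Step 17: From EB = 11.39, EH = 20.07, BH = 12, by the inverse law of cosines:
  cos(∠BEH) = (EB² + EH² - BH²) / (2·EB·EH)
  ∠BEH = 31.79°

Step 18: From BE = 11.39, BH = 12, EH = 20.07, by the inverse law of cosines:
  cos(∠EBH) = (BE² + BH² - EH²) / (2·BE·BH)
  ∠EBH = 118.21°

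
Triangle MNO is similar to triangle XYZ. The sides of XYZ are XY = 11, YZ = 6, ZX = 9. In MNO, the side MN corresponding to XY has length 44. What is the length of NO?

Similar triangles have proportional sides. Setting up the proportion:
MN / XY = NO / YZ
44 / 11 = NO / 6
NO = 6 * 44 / 11 = 24.

24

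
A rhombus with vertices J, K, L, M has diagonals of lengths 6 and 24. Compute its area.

Area of a rhombus = (d1 * d2) / 2
Area = (6 * 24) / 2
Area = 144 / 2
Area = 72

72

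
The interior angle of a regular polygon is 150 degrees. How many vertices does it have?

Each interior angle of a regular n-gon is (n - 2) * 180 / n.
Setting this equal to 150:
(n - 2) * 180 / n = 150
Each exterior angle = 180 - 150 = 30 degrees.
Since exterior angles sum to 360: n = 360 / 30 = 12.

12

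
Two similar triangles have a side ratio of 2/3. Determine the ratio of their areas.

Area ratio = (side ratio)^2 = (2/3)^2 = 4:9.

4:9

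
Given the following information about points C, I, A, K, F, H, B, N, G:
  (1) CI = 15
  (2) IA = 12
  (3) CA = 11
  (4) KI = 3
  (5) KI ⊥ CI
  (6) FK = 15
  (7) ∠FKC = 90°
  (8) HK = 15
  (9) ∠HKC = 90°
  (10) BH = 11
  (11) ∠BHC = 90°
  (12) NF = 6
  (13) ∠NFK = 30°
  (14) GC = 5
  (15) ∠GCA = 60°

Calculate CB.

Step 1: By the law of cosines on triangle CIK: CK² = 15² + 3² − 2·15·3·cos(90°) = 234, so CK = 3·√26.
Step 2: By the law of cosines on triangle CKH: CH² = (3·√26)² + 15² − 2·3·√26·15·cos(90°) = 459, so CH = 3·√51.
Step 3: By the law of cosines on triangle CHB: CB² = (3·√51)² + 11² − 2·3·√51·11·cos(90°) = 580, so CB = 2·√145.

Therefore, the length of CB = 2·√145.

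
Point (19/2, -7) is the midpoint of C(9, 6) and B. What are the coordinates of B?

Using the midpoint formula: M = ((x1 + x2)/2, (y1 + y2)/2)
We know M = (19/2, -7) and C = (9, 6)
For x: 19/2 = (9 + x2)/2, so x2 = 2*19/2 - 9 = 10
For y: -7 = (6 + y2)/2, so y2 = 2*-7 - 6 = -20
B = (10, -20)

(10, -20)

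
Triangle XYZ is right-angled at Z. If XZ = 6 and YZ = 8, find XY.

By the Pythagorean theorem: XY^2 = XZ^2 + YZ^2
XY^2 = 6^2 + 8^2 = 36 + 64 = 100
XY = sqrt(100) = 10

10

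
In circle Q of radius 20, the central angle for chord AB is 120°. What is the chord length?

Chord = 2(20) sin(60°) = 20*sqrt(3)

20*sqrt(3)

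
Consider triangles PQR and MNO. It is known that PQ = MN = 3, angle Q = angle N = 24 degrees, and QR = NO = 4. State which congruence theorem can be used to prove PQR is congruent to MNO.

The given information matches SAS: Two pairs of corresponding sides and the included angle are equal (Side-Angle-Side).

SAS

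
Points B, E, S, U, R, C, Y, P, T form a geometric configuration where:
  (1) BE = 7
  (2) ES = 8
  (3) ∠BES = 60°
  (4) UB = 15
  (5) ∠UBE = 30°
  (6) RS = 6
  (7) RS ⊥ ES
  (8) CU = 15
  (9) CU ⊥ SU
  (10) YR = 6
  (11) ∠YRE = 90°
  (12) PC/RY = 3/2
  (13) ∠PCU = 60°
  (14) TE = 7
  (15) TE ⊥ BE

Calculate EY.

Step 1: By the law of cosines on triangle ESR: ER² = 8² + 6² − 2·8·6·cos(90°) = 100, so ER = 10.
Step 2: By the law of cosines on triangle ERY: EY² = 10² + 6² − 2·10·6·cos(90°) = 136, so EY = 2·√34.

Therefore, the length of EY = 2·√34.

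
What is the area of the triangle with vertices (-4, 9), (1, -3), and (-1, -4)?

Using the Shoelace formula for a triangle:
Area = (1/2)|x0(y1 - y2) + x1(y2 - y0) + x2(y0 - y1)|
Area = (1/2)|-4(-3 - -4) + 1(-4 - 9) + -1(9 - -3)|
Area = (1/2)|-4 + -13 + -12|
Area = (1/2)|-29|
Area = (1/2)(29)
Area = 29/2

29/2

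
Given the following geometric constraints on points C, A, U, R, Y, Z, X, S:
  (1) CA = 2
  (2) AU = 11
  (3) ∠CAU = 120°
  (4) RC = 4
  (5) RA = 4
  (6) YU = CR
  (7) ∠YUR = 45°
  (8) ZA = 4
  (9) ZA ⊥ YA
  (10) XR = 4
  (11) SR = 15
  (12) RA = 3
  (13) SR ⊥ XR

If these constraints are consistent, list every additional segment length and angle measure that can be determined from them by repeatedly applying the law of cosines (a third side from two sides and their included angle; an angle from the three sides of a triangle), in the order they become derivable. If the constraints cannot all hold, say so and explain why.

These constraints are not satisfiable: (5) RA = 4 and (12) RA = 3 assign two different lengths to the same segment. No planar figure meets all of them, so nothing further can be derived.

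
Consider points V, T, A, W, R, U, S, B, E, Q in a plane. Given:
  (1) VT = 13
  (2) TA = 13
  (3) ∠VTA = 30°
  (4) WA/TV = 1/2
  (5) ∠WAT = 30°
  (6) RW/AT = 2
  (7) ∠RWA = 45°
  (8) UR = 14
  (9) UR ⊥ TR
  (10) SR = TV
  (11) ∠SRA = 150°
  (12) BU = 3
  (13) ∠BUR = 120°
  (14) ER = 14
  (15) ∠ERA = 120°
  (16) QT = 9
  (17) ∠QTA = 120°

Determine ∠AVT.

Step 1: By the law of cosines on triangle VTA: VA² = 13² + 13² − 2·13·13·cos(30°) = 45.28, so VA ≈ 6.73.
Step 2: By the inverse law of cosines on triangle AVT: cos(∠AVT) = (6.73² + 13² − 13²) / (2·6.73·13) = 45.28/174.96 = 0.2588, so ∠AVT = 75°.

Therefore, the measure of angle ∠AVT = 75°.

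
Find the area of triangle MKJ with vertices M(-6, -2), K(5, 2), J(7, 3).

Using the Shoelace formula for a triangle:
Area = (1/2)|x0(y1 - y2) + x1(y2 - y0) + x2(y0 - y1)|
Area = (1/2)|-6(2 - 3) + 5(3 - -2) + 7(-2 - 2)|
Area = (1/2)|6 + 25 + -28|
Area = (1/2)|3|
Area = (1/2)(3)
Area = 3/2

3/2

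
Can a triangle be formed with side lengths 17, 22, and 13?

Check all three triangle inequalities:
17 + 22 = 39 > 13 ✓
17 + 13 = 30 > 22 ✓
22 + 13 = 35 > 17 ✓
All conditions hold, so these sides form a valid triangle.

Yes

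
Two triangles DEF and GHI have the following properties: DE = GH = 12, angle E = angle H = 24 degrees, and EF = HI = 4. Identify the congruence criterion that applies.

Consider the given information: DE = GH = 12, angle E = angle H = 24 degrees, and EF = HI = 4
This is not SSS or ASA: SSS requires all three pairs of sides, but we don't have that. ASA requires two angles and the side between them.
The correct criterion is SAS. Two pairs of corresponding sides and the included angle are equal (Side-Angle-Side).

SAS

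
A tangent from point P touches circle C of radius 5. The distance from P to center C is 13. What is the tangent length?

tangent = √(d² - r²) = √(13² - 5²) = √(169 - 25) = √144 = 12

12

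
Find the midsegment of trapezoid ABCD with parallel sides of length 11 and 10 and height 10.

The midsegment of a trapezoid = (base1 + base2) / 2
midsegment = (11 + 10) / 2
midsegment = 21 / 2
midsegment = 21/2

21/2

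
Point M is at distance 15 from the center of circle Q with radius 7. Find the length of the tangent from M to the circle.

tangent = √(d² - r²) = √(15² - 7²) = √(225 - 49) = √176 = 4*sqrt(11)

4*sqrt(11)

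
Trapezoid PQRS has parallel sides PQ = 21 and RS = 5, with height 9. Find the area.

A trapezoid's area equals the midsegment times the height.
The midsegment is (21 + 5) / 2 = 13.
Area = 13 * 9 = 117.

117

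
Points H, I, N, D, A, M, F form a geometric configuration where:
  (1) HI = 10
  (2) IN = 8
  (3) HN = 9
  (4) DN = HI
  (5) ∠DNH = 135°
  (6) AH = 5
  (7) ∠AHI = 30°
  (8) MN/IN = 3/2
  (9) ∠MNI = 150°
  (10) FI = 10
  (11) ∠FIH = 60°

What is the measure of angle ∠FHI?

Step 1: By the law of cosines on triangle HIF: HF² = 10² + 10² − 2·10·10·cos(60°) = 100, so HF = 10.
Step 2: By the inverse law of cosines on triangle FHI: cos(∠FHI) = (10² + 10² − 10²) / (2·10·10) = 100/200 = 0.5, so ∠FHI = 60°.

Therefore, the measure of angle ∠FHI = 60°.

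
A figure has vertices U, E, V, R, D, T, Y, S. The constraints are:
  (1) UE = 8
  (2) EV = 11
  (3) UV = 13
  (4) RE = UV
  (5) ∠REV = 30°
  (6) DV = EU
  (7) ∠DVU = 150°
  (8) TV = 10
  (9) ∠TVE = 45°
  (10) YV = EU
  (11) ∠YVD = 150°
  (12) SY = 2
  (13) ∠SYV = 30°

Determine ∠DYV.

From the given relations: YV = EU = 8; DV = EU = 8.
Step 1: By the law of cosines on triangle YVD: YD² = 8² + 8² − 2·8·8·cos(150°) = 238.85, so YD ≈ 15.45.
Step 2: By the inverse law of cosines on triangle DYV: cos(∠DYV) = (15.45² + 8² − 8²) / (2·15.45·8) = 238.85/247.28 = 0.9659, so ∠DYV = 15°.

Therefore, the measure of angle ∠DYV = 15°.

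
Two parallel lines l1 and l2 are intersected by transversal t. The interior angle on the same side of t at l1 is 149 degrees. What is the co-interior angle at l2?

Co-interior angles sum to 180: 180 - 149 = 31 degrees.

31 degrees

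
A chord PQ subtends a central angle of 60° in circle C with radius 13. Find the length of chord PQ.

Chord = 2(13) sin(30°) = 13

13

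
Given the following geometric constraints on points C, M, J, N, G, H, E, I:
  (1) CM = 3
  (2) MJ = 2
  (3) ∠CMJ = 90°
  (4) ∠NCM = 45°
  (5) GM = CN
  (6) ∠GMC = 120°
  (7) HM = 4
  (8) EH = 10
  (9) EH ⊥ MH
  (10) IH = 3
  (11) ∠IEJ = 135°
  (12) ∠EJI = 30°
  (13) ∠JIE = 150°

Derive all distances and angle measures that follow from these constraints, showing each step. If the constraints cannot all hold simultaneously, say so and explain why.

These constraints are not satisfiable: (11), (12) and (13) are the three interior angles of triangle IEJ, which must sum to 180°, but 135° + 30° + 150° = 315°. No planar figure meets all of them, so nothing further can be derived.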